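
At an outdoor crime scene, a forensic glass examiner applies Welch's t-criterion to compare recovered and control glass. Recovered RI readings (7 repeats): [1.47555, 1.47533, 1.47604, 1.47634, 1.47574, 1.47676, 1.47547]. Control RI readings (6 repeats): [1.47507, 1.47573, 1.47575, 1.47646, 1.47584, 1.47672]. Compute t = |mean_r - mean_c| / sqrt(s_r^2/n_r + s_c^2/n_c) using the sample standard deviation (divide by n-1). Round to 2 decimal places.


Welch's t-criterion for glass RI comparison:
Recovered mean = sum / n_r = 10.33123 / 7 = 1.47589
Control mean = sum / n_c = 8.85557 / 6 = 1.4759283
Recovered sample variance s_r^2 = 2.68333e-07
Control sample variance s_c^2 = 3.45017e-07
Welch SE (unpooled) = sqrt(s_r^2/n_r + s_c^2/n_c) = sqrt(3.83333e-08 + 5.75028e-08) = sqrt(9.58361e-08) = 0.000309574
|mean_r - mean_c| = 3.83333e-05
t = 3.83333e-05 / 0.000309574 = 0.12

0.12


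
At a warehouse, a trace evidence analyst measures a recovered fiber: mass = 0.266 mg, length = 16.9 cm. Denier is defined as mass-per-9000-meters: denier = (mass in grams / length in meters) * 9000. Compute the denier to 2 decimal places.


Denier calculation:
Mass in grams = 0.266 mg / 1000 = 0.000266 g
Length in meters = 16.9 cm / 100 = 0.169 m
Linear density = mass / length = 0.000266 / 0.169 = 0.00157396 g/m
Denier = (g/m) * 9000 = 0.00157396 * 9000 = 14.17

14.17


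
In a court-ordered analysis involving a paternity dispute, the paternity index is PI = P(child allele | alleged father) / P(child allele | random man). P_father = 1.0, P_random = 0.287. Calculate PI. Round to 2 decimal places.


Paternity Index calculation:
PI = P(allele|father) / P(allele|random)
PI = 1.0 / 0.287
PI = 3.48

3.48


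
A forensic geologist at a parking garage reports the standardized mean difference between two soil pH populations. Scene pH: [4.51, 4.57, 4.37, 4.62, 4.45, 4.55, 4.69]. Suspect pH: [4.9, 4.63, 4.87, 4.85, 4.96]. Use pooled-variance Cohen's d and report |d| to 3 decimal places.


Pooled-variance Cohen's d for soil pH comparison:
Scene mean = 31.76 / 7 = 4.537143
Suspect mean = 24.21 / 5 = 4.842
Scene sample variance s_s^2 = 0.01129
Suspect sample variance s_c^2 = 0.01577
Pooled variance = ((n_s-1)*s_s^2 + (n_c-1)*s_c^2) / (n_s + n_c - 2) = 0.013082
Pooled SD = sqrt(0.013082) = 0.114377
Mean difference = -0.304857
|d| = |-0.304857| / 0.114377 = 2.665

2.665


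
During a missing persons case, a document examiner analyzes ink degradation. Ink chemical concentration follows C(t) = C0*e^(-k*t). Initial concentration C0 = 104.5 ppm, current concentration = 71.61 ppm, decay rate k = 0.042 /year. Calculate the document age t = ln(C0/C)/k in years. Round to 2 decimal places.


Document age estimation:
C0/C = 104.5 / 71.61 = 1.459293
ln(C0/C) = 0.377952
t = 0.377952 / 0.042 = 9.00 years

9.00


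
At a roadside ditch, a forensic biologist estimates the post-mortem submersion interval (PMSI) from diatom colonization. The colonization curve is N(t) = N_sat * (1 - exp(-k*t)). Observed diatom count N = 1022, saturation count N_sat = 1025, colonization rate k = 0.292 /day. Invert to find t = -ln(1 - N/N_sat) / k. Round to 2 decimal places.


PMSI from diatom colonization curve:
N / N_sat = 1022 / 1025 = 0.997073
1 - N/N_sat = 0.002927
ln(1 - N/N_sat) = -5.833777
t = -ln(1 - N/N_sat) / k = -(-5.833777) / 0.292 = 19.98 days

19.98


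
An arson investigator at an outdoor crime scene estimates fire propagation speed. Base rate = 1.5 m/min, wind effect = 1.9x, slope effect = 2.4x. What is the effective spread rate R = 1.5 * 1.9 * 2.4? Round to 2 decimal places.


Fire spread rate calculation:
R = R0 * wind_factor * slope_factor
= 1.5 * 1.9 * 2.4
= 2.85 * 2.4
= 6.84 m/min

6.84


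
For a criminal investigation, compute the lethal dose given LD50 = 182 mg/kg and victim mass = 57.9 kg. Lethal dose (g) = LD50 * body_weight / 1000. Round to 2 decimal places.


Lethal dose calculation:
Lethal dose = LD50 * body_weight / 1000
= 182 * 57.9 / 1000
= 10537.8 / 1000
= 10.54 g

10.54


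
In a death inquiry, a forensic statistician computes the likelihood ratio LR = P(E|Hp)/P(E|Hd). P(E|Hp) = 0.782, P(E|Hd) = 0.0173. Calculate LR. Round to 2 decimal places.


Likelihood ratio calculation:
LR = P(E|Hp) / P(E|Hd)
LR = 0.782 / 0.0173
LR = 45.20

45.20


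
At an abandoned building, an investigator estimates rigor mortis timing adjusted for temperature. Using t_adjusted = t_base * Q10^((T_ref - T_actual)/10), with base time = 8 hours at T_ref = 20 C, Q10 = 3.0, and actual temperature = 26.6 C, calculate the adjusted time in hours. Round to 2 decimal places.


Rigor mortis time adjustment:
Exponent = (T_ref - T_actual) / 10 = (20 - 26.6) / 10 = -0.66
Q10 factor = 3.0^-0.66 = 0.48428
t_adjusted = 8 * 0.48428 = 3.87 hours

3.87


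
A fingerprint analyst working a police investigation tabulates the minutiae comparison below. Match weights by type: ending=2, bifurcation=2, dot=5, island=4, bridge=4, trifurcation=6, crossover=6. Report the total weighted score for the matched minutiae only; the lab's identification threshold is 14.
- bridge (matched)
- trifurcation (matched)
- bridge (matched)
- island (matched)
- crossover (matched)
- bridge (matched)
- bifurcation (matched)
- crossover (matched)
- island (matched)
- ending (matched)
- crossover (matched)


Weighted minutiae match score:
  bridge: matched, +4 (running total 4)
  trifurcation: matched, +6 (running total 10)
  bridge: matched, +4 (running total 14)
  island: matched, +4 (running total 18)
  crossover: matched, +6 (running total 24)
  bridge: matched, +4 (running total 28)
  bifurcation: matched, +2 (running total 30)
  crossover: matched, +6 (running total 36)
  island: matched, +4 (running total 40)
  ending: matched, +2 (running total 42)
  crossover: matched, +6 (running total 48)
Total score = 48
Threshold = 14; verdict = identification

48


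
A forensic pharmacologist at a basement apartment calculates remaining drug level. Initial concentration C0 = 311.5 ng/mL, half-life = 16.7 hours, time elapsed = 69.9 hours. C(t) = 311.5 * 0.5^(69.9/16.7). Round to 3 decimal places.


Drug concentration decay:
Number of half-lives = t / t_half = 69.9 / 16.7 = 4.185629
Decay factor = 0.5^4.185629 = 0.0549541
C(t) = 311.5 * 0.0549541 = 17.118 ng/mL

17.118


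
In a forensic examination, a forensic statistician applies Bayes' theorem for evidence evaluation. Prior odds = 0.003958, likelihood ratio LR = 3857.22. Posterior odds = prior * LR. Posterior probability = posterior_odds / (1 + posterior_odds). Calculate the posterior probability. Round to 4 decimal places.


Bayesian evidence evaluation:
Posterior odds = prior_odds * LR = 0.003958 * 3857.22 = 15.26688
Posterior probability = posterior_odds / (1 + posterior_odds)
= 15.26688 / (1 + 15.26688)
= 15.26688 / 16.26688
= 0.9385

0.9385


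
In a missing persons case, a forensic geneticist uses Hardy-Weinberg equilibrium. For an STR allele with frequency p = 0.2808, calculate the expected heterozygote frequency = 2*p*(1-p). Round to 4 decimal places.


Hardy-Weinberg heterozygote frequency:
q = 1 - p = 1 - 0.2808 = 0.7192
2pq = 2 * 0.2808 * 0.7192 = 0.4039

0.4039


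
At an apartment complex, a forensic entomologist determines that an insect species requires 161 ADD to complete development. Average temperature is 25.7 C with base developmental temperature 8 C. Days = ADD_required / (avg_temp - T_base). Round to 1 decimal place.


Insect development time:
Effective temperature = avg_temp - T_base = 25.7 - 8 = 17.7 C
Days = ADD / effective_temp = 161 / 17.7 = 9.1 days

9.1


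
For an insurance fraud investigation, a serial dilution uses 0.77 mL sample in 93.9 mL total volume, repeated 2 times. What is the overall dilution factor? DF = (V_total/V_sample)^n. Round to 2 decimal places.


Dilution factor calculation:
Single dilution = V_total / V_sample = 93.9 / 0.77 ≈ 121.948052
Number of dilutions = 2
Total DF = (93.9 / 0.77)^2 (full precision, rounded at the end) = 14871.33

14871.33


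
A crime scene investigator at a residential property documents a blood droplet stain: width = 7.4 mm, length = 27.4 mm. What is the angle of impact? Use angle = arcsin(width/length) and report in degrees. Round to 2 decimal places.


Blood spatter impact angle calculation:
width / length = 7.4 / 27.4 = 0.270073
angle = arcsin(0.270073)
angle = 15.67 degrees

15.67


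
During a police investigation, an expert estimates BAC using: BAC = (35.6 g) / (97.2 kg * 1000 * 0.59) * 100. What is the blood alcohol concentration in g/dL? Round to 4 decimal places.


Applying the Widmark formula:
BAC = (dose_g / (body_wt * 1000 * r)) * 100
Denominator = 97.2 * 1000 * 0.59 = 57348
BAC = (35.6 / 57348) * 100
BAC = 0.0621 g/dL

0.0621


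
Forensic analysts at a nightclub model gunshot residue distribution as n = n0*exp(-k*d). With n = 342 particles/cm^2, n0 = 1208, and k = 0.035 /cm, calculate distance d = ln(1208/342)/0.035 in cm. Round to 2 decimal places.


GSR distance calculation:
n0/n = 1208 / 342 = 3.532164
ln(n0/n) = 1.261911
d = 1.261911 / 0.035 = 36.05 cm

36.05


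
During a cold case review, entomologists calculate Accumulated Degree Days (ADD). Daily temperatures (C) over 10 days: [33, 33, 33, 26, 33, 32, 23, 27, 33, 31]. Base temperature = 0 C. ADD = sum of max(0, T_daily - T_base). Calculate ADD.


Computing ADD day by day:
Day 1: max(0, 33 - 0) = 33
Day 2: max(0, 33 - 0) = 33
Day 3: max(0, 33 - 0) = 33
Day 4: max(0, 26 - 0) = 26
Day 5: max(0, 33 - 0) = 33
Day 6: max(0, 32 - 0) = 32
Day 7: max(0, 23 - 0) = 23
Day 8: max(0, 27 - 0) = 27
Day 9: max(0, 33 - 0) = 33
Day 10: max(0, 31 - 0) = 31
Total ADD = 304

304


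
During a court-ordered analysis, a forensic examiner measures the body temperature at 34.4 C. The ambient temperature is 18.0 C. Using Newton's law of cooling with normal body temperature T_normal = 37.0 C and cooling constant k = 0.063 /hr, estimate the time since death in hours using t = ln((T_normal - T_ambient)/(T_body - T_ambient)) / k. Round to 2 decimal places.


Using Newton's law of cooling:
t = ln((T_normal - T_ambient) / (T_body - T_ambient)) / k
T_normal - T_ambient = 19.0
T_body - T_ambient = 16.4
Ratio = 1.158537
ln(ratio) = 0.147158
t = 0.147158 / 0.063 = 2.34 hours

2.34


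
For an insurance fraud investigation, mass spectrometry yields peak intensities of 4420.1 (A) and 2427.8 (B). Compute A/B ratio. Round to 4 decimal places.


Spectral peak ratio:
Peak A = 4420.1 counts
Peak B = 2427.8 counts
Ratio = 4420.1 / 2427.8 = 1.8206

1.8206


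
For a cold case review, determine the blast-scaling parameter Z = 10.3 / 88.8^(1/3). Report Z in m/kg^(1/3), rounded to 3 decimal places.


Scaled distance calculation:
W^(1/3) = 88.8^(1/3) = 4.461398
Z = R / W^(1/3) = 10.3 / 4.461398
Z = 2.309 m/kg^(1/3)

2.309


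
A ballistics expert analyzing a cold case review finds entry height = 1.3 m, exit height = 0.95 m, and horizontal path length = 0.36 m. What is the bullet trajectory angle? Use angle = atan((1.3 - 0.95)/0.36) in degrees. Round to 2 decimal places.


Bullet trajectory angle:
Height difference = 1.3 - 0.95 = 0.35 m
angle = atan(0.35 / 0.36)
angle = atan(0.972222)
angle = 44.19 degrees

44.19


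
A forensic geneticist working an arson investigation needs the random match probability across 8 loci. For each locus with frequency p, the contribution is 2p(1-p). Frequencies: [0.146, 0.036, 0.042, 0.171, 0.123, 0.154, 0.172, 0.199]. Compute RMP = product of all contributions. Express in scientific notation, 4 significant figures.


Computing RMP for 8 loci:
Locus 1: 2 * 0.146 * 0.854 = 0.249368
Locus 2: 2 * 0.036 * 0.964 = 0.069408
Locus 3: 2 * 0.042 * 0.958 = 0.080472
Locus 4: 2 * 0.171 * 0.829 = 0.283518
Locus 5: 2 * 0.123 * 0.877 = 0.215742
Locus 6: 2 * 0.154 * 0.846 = 0.260568
Locus 7: 2 * 0.172 * 0.828 = 0.284832
Locus 8: 2 * 0.199 * 0.801 = 0.318798
RMP = 2.016e-06

2.016e-06


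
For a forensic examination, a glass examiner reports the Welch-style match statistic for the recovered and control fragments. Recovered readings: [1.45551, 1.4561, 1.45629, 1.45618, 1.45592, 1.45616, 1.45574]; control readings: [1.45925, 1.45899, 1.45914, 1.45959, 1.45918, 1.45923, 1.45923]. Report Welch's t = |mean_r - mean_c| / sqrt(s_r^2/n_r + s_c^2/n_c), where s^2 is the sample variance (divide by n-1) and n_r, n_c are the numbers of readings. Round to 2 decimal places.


Welch's t-criterion for glass RI comparison:
Recovered mean = sum / n_r = 10.1919 / 7 = 1.4559857
Control mean = sum / n_c = 10.21461 / 7 = 1.45923
Recovered sample variance s_r^2 = 7.74619e-08
Control sample variance s_c^2 = 3.30333e-08
Welch SE (unpooled) = sqrt(s_r^2/n_r + s_c^2/n_c) = sqrt(1.1066e-08 + 4.71905e-09) = sqrt(1.57851e-08) = 0.000125639
|mean_r - mean_c| = 0.00324429
t = 0.00324429 / 0.000125639 = 25.82

25.82


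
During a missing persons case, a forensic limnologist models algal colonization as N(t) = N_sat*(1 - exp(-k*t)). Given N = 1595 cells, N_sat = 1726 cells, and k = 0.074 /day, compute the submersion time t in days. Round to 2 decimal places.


PMSI from diatom colonization curve:
N / N_sat = 1595 / 1726 = 0.924102
1 - N/N_sat = 0.075898
ln(1 - N/N_sat) = -2.578365
t = -ln(1 - N/N_sat) / k = -(-2.578365) / 0.074 = 34.84 days

34.84


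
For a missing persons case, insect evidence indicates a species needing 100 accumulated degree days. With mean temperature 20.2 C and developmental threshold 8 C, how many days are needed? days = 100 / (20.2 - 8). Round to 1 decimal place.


Insect development time:
Effective temperature = avg_temp - T_base = 20.2 - 8 = 12.2 C
Days = ADD / effective_temp = 100 / 12.2 = 8.2 days

8.2


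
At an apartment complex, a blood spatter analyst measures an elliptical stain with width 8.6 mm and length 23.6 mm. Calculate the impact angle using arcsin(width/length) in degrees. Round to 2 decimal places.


Blood spatter impact angle calculation:
width / length = 8.6 / 23.6 = 0.364407
angle = arcsin(0.364407)
angle = 21.37 degrees

21.37


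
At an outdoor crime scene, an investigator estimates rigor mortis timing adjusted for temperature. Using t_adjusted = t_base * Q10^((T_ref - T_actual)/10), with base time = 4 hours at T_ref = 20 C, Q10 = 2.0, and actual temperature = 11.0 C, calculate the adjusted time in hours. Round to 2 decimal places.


Rigor mortis time adjustment:
Exponent = (T_ref - T_actual) / 10 = (20 - 11.0) / 10 = 0.9
Q10 factor = 2.0^0.9 = 1.86607
t_adjusted = 4 * 1.86607 = 7.46 hours

7.46


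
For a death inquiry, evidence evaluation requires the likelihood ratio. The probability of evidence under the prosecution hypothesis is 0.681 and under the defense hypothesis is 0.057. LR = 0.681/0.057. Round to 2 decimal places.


Likelihood ratio calculation:
LR = P(E|Hp) / P(E|Hd)
LR = 0.681 / 0.057
LR = 11.95

11.95


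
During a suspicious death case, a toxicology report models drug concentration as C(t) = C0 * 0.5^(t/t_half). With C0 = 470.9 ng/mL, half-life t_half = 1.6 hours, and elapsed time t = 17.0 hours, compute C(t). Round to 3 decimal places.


Drug concentration decay:
Number of half-lives = t / t_half = 17.0 / 1.6 = 10.625
Decay factor = 0.5^10.625 = 0.00063322
C(t) = 470.9 * 0.00063322 = 0.298 ng/mL

0.298


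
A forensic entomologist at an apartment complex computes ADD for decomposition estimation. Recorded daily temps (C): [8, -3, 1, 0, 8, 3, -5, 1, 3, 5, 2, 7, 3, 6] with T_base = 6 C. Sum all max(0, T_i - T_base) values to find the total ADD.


Computing ADD day by day:
Day 1: max(0, 8 - 6) = 2
Day 2: max(0, -3 - 6) = 0
Day 3: max(0, 1 - 6) = 0
Day 4: max(0, 0 - 6) = 0
Day 5: max(0, 8 - 6) = 2
Day 6: max(0, 3 - 6) = 0
Day 7: max(0, -5 - 6) = 0
Day 8: max(0, 1 - 6) = 0
Day 9: max(0, 3 - 6) = 0
Day 10: max(0, 5 - 6) = 0
Day 11: max(0, 2 - 6) = 0
Day 12: max(0, 7 - 6) = 1
Day 13: max(0, 3 - 6) = 0
Day 14: max(0, 6 - 6) = 0
Total ADD = 5

5


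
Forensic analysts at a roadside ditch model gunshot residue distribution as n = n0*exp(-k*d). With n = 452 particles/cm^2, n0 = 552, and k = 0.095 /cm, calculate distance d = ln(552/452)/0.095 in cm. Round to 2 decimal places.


GSR distance calculation:
n0/n = 552 / 452 = 1.221239
ln(n0/n) = 0.199866
d = 0.199866 / 0.095 = 2.10 cm

2.10


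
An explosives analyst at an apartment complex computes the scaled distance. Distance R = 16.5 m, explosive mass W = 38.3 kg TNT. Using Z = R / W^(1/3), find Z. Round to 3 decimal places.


Scaled distance calculation:
W^(1/3) = 38.3^(1/3) = 3.3708
Z = R / W^(1/3) = 16.5 / 3.3708
Z = 4.895 m/kg^(1/3)

4.895


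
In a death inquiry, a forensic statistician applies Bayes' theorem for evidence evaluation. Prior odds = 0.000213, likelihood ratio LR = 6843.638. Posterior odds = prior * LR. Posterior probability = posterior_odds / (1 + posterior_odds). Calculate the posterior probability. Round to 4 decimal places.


Bayesian evidence evaluation:
Posterior odds = prior_odds * LR = 0.000213 * 6843.638 = 1.457695
Posterior probability = posterior_odds / (1 + posterior_odds)
= 1.457695 / (1 + 1.457695)
= 1.457695 / 2.457695
= 0.5931

0.5931


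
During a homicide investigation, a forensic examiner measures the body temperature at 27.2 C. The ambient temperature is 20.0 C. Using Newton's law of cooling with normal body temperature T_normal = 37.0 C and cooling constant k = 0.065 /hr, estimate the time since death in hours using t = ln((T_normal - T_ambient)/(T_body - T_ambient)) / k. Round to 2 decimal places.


Using Newton's law of cooling:
t = ln((T_normal - T_ambient) / (T_body - T_ambient)) / k
T_normal - T_ambient = 17.0
T_body - T_ambient = 7.2
Ratio = 2.361111
ln(ratio) = 0.859132
t = 0.859132 / 0.065 = 13.22 hours

13.22


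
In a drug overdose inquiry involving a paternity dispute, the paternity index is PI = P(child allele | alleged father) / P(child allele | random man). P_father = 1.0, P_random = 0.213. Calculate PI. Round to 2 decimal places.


Paternity Index calculation:
PI = P(allele|father) / P(allele|random)
PI = 1.0 / 0.213
PI = 4.69

4.69


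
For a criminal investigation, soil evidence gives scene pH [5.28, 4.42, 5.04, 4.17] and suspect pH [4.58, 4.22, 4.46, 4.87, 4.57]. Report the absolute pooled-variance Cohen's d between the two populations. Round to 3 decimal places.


Pooled-variance Cohen's d for soil pH comparison:
Scene mean = 18.91 / 4 = 4.7275
Suspect mean = 22.7 / 5 = 4.54
Scene sample variance s_s^2 = 0.269425
Suspect sample variance s_c^2 = 0.05505
Pooled variance = ((n_s-1)*s_s^2 + (n_c-1)*s_c^2) / (n_s + n_c - 2) = 0.146925
Pooled SD = sqrt(0.146925) = 0.383308
Mean difference = 0.1875
|d| = |0.1875| / 0.383308 = 0.489

0.489


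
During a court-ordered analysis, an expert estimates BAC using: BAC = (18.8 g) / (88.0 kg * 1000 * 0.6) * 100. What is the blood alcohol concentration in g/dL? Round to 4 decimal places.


Applying the Widmark formula:
BAC = (dose_g / (body_wt * 1000 * r)) * 100
Denominator = 88.0 * 1000 * 0.6 = 52800
BAC = (18.8 / 52800) * 100
BAC = 0.0356 g/dL

0.0356


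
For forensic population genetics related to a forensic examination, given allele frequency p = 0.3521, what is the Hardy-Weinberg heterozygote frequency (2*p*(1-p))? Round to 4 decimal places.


Hardy-Weinberg heterozygote frequency:
q = 1 - p = 1 - 0.3521 = 0.6479
2pq = 2 * 0.3521 * 0.6479 = 0.4563

0.4563


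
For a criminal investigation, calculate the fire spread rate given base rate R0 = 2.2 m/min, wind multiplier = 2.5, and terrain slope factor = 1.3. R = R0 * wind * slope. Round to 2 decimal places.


Fire spread rate calculation:
R = R0 * wind_factor * slope_factor
= 2.2 * 2.5 * 1.3
= 5.5 * 1.3
= 7.15 m/min

7.15


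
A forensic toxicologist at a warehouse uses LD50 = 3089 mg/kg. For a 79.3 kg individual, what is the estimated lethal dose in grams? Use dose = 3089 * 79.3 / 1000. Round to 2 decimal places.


Lethal dose calculation:
Lethal dose = LD50 * body_weight / 1000
= 3089 * 79.3 / 1000
= 244957.7 / 1000
= 244.96 g

244.96


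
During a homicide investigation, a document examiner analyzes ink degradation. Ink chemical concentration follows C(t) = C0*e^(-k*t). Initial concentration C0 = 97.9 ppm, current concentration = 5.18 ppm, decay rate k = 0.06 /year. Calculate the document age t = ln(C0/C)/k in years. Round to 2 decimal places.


Document age estimation:
C0/C = 97.9 / 5.18 = 18.899614
ln(C0/C) = 2.939141
t = 2.939141 / 0.06 = 48.99 years

48.99


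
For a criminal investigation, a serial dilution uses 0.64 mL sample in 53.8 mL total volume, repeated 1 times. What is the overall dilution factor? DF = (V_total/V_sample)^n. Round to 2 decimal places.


Dilution factor calculation:
Single dilution = V_total / V_sample = 53.8 / 0.64 ≈ 84.0625
Number of dilutions = 1
Total DF = (53.8 / 0.64)^1 (full precision, rounded at the end) = 84.06

84.06


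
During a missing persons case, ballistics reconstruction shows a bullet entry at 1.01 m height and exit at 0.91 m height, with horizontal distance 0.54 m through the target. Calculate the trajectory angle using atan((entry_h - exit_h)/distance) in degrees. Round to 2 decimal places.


Bullet trajectory angle:
Height difference = 1.01 - 0.91 = 0.1 m
angle = atan(0.1 / 0.54)
angle = atan(0.185185)
angle = 10.49 degrees

10.49


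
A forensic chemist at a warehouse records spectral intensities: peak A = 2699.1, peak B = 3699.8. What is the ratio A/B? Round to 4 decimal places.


Spectral peak ratio:
Peak A = 2699.1 counts
Peak B = 3699.8 counts
Ratio = 2699.1 / 3699.8 = 0.7295

0.7295


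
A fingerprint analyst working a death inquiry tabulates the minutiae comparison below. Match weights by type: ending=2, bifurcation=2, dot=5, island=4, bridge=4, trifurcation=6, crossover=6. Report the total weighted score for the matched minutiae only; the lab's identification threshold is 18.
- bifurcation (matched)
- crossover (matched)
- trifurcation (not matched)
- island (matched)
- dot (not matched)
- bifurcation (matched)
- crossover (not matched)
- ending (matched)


Weighted minutiae match score:
  bifurcation: matched, +2 (running total 2)
  crossover: matched, +6 (running total 8)
  trifurcation: not matched, +0
  island: matched, +4 (running total 12)
  dot: not matched, +0
  bifurcation: matched, +2 (running total 14)
  crossover: not matched, +0
  ending: matched, +2 (running total 16)
Total score = 16
Threshold = 18; verdict = inconclusive

16


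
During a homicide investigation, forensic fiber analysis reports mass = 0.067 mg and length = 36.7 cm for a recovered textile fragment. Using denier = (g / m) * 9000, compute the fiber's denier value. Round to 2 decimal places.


Denier calculation:
Mass in grams = 0.067 mg / 1000 = 0.000067 g
Length in meters = 36.7 cm / 100 = 0.367 m
Linear density = mass / length = 0.000067 / 0.367 = 0.00018256 g/m
Denier = (g/m) * 9000 = 0.00018256 * 9000 = 1.64

1.64


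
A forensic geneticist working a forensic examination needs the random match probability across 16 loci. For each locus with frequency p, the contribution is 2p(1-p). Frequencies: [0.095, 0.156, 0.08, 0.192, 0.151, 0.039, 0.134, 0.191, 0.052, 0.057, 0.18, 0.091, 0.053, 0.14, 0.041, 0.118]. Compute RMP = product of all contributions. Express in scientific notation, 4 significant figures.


Computing RMP for 16 loci:
Locus 1: 2 * 0.095 * 0.905 = 0.17195
Locus 2: 2 * 0.156 * 0.844 = 0.263328
Locus 3: 2 * 0.08 * 0.92 = 0.1472
Locus 4: 2 * 0.192 * 0.808 = 0.310272
Locus 5: 2 * 0.151 * 0.849 = 0.256398
Locus 6: 2 * 0.039 * 0.961 = 0.074958
Locus 7: 2 * 0.134 * 0.866 = 0.232088
Locus 8: 2 * 0.191 * 0.809 = 0.309038
Locus 9: 2 * 0.052 * 0.948 = 0.098592
Locus 10: 2 * 0.057 * 0.943 = 0.107502
Locus 11: 2 * 0.18 * 0.82 = 0.2952
Locus 12: 2 * 0.091 * 0.909 = 0.165438
Locus 13: 2 * 0.053 * 0.947 = 0.100382
Locus 14: 2 * 0.14 * 0.86 = 0.2408
Locus 15: 2 * 0.041 * 0.959 = 0.078638
Locus 16: 2 * 0.118 * 0.882 = 0.208152
RMP = 5.838e-13

5.838e-13


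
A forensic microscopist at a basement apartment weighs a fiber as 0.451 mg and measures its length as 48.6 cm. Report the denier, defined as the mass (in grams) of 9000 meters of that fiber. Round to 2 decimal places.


Denier calculation:
Mass in grams = 0.451 mg / 1000 = 0.000451 g
Length in meters = 48.6 cm / 100 = 0.486 m
Linear density = mass / length = 0.000451 / 0.486 = 0.00092798 g/m
Denier = (g/m) * 9000 = 0.00092798 * 9000 = 8.35

8.35


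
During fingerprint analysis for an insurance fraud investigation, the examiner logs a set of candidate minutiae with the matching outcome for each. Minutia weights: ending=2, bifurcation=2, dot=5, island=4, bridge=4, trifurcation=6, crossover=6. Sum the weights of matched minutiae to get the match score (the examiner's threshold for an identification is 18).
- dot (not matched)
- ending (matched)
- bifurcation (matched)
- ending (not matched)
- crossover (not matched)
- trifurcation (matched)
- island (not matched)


Weighted minutiae match score:
  dot: not matched, +0
  ending: matched, +2 (running total 2)
  bifurcation: matched, +2 (running total 4)
  ending: not matched, +0
  crossover: not matched, +0
  trifurcation: matched, +6 (running total 10)
  island: not matched, +0
Total score = 10
Threshold = 18; verdict = inconclusive

10


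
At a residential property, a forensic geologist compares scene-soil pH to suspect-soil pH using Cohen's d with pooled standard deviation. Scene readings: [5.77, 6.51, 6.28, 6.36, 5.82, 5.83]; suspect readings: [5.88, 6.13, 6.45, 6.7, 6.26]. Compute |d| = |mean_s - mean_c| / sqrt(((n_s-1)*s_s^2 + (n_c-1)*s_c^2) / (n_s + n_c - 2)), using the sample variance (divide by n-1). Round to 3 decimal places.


Pooled-variance Cohen's d for soil pH comparison:
Scene mean = 36.57 / 6 = 6.095
Suspect mean = 31.42 / 5 = 6.284
Scene sample variance s_s^2 = 0.10563
Suspect sample variance s_c^2 = 0.09703
Pooled variance = ((n_s-1)*s_s^2 + (n_c-1)*s_c^2) / (n_s + n_c - 2) = 0.101808
Pooled SD = sqrt(0.101808) = 0.319074
Mean difference = -0.189
|d| = |-0.189| / 0.319074 = 0.592

0.592


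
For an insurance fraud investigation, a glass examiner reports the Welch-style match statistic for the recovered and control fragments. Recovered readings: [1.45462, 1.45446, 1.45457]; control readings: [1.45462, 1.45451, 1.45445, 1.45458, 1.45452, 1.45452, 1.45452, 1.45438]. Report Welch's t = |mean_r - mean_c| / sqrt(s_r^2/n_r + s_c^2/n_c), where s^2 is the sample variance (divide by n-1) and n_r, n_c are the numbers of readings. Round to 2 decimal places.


Welch's t-criterion for glass RI comparison:
Recovered mean = sum / n_r = 4.36365 / 3 = 1.45455
Control mean = sum / n_c = 11.6361 / 8 = 1.4545125
Recovered sample variance s_r^2 = 6.7e-09
Control sample variance s_c^2 = 5.39286e-09
Welch SE (unpooled) = sqrt(s_r^2/n_r + s_c^2/n_c) = sqrt(2.23333e-09 + 6.74107e-10) = sqrt(2.90744e-09) = 5.39207e-05
|mean_r - mean_c| = 3.75e-05
t = 3.75e-05 / 5.39207e-05 = 0.70

0.70


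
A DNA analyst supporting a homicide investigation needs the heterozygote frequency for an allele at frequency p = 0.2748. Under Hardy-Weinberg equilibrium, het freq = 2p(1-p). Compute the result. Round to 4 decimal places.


Hardy-Weinberg heterozygote frequency:
q = 1 - p = 1 - 0.2748 = 0.7252
2pq = 2 * 0.2748 * 0.7252 = 0.3986

0.3986


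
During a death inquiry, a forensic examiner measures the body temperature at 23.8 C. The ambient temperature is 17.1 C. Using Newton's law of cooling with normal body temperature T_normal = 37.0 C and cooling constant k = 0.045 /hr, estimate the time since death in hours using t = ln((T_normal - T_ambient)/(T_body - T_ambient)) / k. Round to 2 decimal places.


Using Newton's law of cooling:
t = ln((T_normal - T_ambient) / (T_body - T_ambient)) / k
T_normal - T_ambient = 19.9
T_body - T_ambient = 6.7
Ratio = 2.970149
ln(ratio) = 1.088612
t = 1.088612 / 0.045 = 24.19 hours

24.19


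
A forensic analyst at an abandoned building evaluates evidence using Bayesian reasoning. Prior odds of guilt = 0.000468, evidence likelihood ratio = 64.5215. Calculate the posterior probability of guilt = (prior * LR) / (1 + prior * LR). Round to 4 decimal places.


Bayesian evidence evaluation:
Posterior odds = prior_odds * LR = 0.000468 * 64.5215 = 0.03019606
Posterior probability = posterior_odds / (1 + posterior_odds)
= 0.03019606 / (1 + 0.03019606)
= 0.03019606 / 1.03019606
= 0.0293

0.0293


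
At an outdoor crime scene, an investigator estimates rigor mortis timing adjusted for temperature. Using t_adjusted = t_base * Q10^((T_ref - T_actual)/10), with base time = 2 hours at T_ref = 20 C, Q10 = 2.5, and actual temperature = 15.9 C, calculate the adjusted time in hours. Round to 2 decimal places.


Rigor mortis time adjustment:
Exponent = (T_ref - T_actual) / 10 = (20 - 15.9) / 10 = 0.41
Q10 factor = 2.5^0.41 = 1.45598
t_adjusted = 2 * 1.45598 = 2.91 hours

2.91


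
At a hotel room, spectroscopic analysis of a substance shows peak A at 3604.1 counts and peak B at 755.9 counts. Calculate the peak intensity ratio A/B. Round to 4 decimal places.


Spectral peak ratio:
Peak A = 3604.1 counts
Peak B = 755.9 counts
Ratio = 3604.1 / 755.9 = 4.7680

4.7680


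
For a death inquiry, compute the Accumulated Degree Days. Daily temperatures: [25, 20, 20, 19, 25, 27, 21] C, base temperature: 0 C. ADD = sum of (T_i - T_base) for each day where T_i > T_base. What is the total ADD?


Computing ADD day by day:
Day 1: max(0, 25 - 0) = 25
Day 2: max(0, 20 - 0) = 20
Day 3: max(0, 20 - 0) = 20
Day 4: max(0, 19 - 0) = 19
Day 5: max(0, 25 - 0) = 25
Day 6: max(0, 27 - 0) = 27
Day 7: max(0, 21 - 0) = 21
Total ADD = 157

157


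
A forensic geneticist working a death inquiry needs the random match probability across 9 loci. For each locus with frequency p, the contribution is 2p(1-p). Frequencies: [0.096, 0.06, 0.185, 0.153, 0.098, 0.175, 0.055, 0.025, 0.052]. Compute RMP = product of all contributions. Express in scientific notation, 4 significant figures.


Computing RMP for 9 loci:
Locus 1: 2 * 0.096 * 0.904 = 0.173568
Locus 2: 2 * 0.06 * 0.94 = 0.1128
Locus 3: 2 * 0.185 * 0.815 = 0.30155
Locus 4: 2 * 0.153 * 0.847 = 0.259182
Locus 5: 2 * 0.098 * 0.902 = 0.176792
Locus 6: 2 * 0.175 * 0.825 = 0.28875
Locus 7: 2 * 0.055 * 0.945 = 0.10395
Locus 8: 2 * 0.025 * 0.975 = 0.04875
Locus 9: 2 * 0.052 * 0.948 = 0.098592
RMP = 3.903e-08

3.903e-08


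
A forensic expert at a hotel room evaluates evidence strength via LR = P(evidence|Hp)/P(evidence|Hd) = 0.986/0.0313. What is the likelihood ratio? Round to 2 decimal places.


Likelihood ratio calculation:
LR = P(E|Hp) / P(E|Hd)
LR = 0.986 / 0.0313
LR = 31.50

31.50


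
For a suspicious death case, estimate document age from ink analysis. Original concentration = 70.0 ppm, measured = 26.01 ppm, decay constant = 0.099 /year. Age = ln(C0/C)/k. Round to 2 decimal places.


Document age estimation:
C0/C = 70.0 / 26.01 = 2.691273
ln(C0/C) = 0.990014
t = 0.990014 / 0.099 = 10.00 years

10.00


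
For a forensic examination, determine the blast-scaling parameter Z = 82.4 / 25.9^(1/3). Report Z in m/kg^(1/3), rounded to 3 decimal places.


Scaled distance calculation:
W^(1/3) = 25.9^(1/3) = 2.958693
Z = R / W^(1/3) = 82.4 / 2.958693
Z = 27.850 m/kg^(1/3)

27.850


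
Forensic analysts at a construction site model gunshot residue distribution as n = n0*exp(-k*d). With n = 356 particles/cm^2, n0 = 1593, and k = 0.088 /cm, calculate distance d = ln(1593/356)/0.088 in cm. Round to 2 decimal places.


GSR distance calculation:
n0/n = 1593 / 356 = 4.474719
ln(n0/n) = 1.498444
d = 1.498444 / 0.088 = 17.03 cm

17.03


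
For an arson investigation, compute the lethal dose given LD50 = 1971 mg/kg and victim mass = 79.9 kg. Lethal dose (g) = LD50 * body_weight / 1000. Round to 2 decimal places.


Lethal dose calculation:
Lethal dose = LD50 * body_weight / 1000
= 1971 * 79.9 / 1000
= 157482.9 / 1000
= 157.48 g

157.48


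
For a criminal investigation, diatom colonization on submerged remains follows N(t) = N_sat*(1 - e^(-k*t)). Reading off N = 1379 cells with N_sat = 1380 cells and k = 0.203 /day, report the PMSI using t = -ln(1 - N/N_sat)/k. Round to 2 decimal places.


PMSI from diatom colonization curve:
N / N_sat = 1379 / 1380 = 0.999275
1 - N/N_sat = 0.000725
ln(1 - N/N_sat) = -7.229339
t = -ln(1 - N/N_sat) / k = -(-7.229339) / 0.203 = 35.61 days

35.61


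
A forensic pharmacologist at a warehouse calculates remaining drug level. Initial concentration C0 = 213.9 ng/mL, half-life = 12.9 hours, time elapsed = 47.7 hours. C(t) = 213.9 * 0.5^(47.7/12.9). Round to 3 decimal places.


Drug concentration decay:
Number of half-lives = t / t_half = 47.7 / 12.9 = 3.697674
Decay factor = 0.5^3.697674 = 0.07707068
C(t) = 213.9 * 0.07707068 = 16.485 ng/mL

16.485


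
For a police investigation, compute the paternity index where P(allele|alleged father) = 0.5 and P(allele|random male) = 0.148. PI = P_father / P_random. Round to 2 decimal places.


Paternity Index calculation:
PI = P(allele|father) / P(allele|random)
PI = 0.5 / 0.148
PI = 3.38

3.38


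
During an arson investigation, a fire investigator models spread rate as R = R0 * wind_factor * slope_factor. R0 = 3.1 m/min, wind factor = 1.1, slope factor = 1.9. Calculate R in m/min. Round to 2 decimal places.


Fire spread rate calculation:
R = R0 * wind_factor * slope_factor
= 3.1 * 1.1 * 1.9
= 3.41 * 1.9
= 6.48 m/min

6.48


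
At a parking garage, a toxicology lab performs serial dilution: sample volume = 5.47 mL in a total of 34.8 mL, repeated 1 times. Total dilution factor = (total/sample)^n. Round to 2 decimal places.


Dilution factor calculation:
Single dilution = V_total / V_sample = 34.8 / 5.47 ≈ 6.361974
Number of dilutions = 1
Total DF = (34.8 / 5.47)^1 (full precision, rounded at the end) = 6.36

6.36


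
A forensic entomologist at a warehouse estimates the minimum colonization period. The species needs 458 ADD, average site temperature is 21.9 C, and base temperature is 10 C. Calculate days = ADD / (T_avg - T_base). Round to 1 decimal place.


Insect development time:
Effective temperature = avg_temp - T_base = 21.9 - 10 = 11.9 C
Days = ADD / effective_temp = 458 / 11.9 = 38.5 days

38.5


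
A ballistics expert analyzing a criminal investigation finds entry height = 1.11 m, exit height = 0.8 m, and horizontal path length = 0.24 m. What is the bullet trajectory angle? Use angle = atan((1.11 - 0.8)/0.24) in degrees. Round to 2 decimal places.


Bullet trajectory angle:
Height difference = 1.11 - 0.8 = 0.31 m
angle = atan(0.31 / 0.24)
angle = atan(1.291667)
angle = 52.25 degrees

52.25


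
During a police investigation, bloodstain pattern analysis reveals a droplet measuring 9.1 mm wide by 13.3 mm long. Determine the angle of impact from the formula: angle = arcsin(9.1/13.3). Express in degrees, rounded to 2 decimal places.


Blood spatter impact angle calculation:
width / length = 9.1 / 13.3 = 0.684211
angle = arcsin(0.684211)
angle = 43.17 degrees

43.17


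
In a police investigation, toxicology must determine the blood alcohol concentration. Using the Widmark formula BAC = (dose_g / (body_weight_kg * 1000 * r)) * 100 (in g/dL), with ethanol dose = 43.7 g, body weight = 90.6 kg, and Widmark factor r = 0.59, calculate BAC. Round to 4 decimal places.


Applying the Widmark formula:
BAC = (dose_g / (body_wt * 1000 * r)) * 100
Denominator = 90.6 * 1000 * 0.59 = 53454
BAC = (43.7 / 53454) * 100
BAC = 0.0818 g/dL

0.0818


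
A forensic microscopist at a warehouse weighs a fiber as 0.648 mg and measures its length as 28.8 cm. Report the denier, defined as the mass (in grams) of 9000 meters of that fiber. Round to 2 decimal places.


Denier calculation:
Mass in grams = 0.648 mg / 1000 = 0.000648 g
Length in meters = 28.8 cm / 100 = 0.288 m
Linear density = mass / length = 0.000648 / 0.288 = 0.00225 g/m
Denier = (g/m) * 9000 = 0.00225 * 9000 = 20.25

20.25


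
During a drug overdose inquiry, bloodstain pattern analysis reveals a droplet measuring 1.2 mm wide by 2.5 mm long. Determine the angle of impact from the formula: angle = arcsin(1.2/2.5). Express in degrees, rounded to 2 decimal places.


Blood spatter impact angle calculation:
width / length = 1.2 / 2.5 = 0.48
angle = arcsin(0.48)
angle = 28.69 degrees

28.69


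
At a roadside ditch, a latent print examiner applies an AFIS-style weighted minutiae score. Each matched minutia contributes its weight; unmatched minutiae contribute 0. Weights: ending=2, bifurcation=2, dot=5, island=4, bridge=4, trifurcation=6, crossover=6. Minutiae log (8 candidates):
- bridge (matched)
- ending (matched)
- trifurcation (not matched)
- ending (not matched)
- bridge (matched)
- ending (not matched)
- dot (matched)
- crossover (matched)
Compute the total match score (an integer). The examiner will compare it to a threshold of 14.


Weighted minutiae match score:
  bridge: matched, +4 (running total 4)
  ending: matched, +2 (running total 6)
  trifurcation: not matched, +0
  ending: not matched, +0
  bridge: matched, +4 (running total 10)
  ending: not matched, +0
  dot: matched, +5 (running total 15)
  crossover: matched, +6 (running total 21)
Total score = 21
Threshold = 14; verdict = identification

21


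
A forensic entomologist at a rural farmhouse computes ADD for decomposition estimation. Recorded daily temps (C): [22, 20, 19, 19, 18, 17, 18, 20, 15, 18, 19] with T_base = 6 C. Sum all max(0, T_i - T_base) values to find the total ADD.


Computing ADD day by day:
Day 1: max(0, 22 - 6) = 16
Day 2: max(0, 20 - 6) = 14
Day 3: max(0, 19 - 6) = 13
Day 4: max(0, 19 - 6) = 13
Day 5: max(0, 18 - 6) = 12
Day 6: max(0, 17 - 6) = 11
Day 7: max(0, 18 - 6) = 12
Day 8: max(0, 20 - 6) = 14
Day 9: max(0, 15 - 6) = 9
Day 10: max(0, 18 - 6) = 12
Day 11: max(0, 19 - 6) = 13
Total ADD = 139

139


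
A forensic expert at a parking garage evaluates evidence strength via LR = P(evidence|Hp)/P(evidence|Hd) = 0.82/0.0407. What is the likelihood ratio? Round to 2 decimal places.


Likelihood ratio calculation:
LR = P(E|Hp) / P(E|Hd)
LR = 0.82 / 0.0407
LR = 20.15

20.15


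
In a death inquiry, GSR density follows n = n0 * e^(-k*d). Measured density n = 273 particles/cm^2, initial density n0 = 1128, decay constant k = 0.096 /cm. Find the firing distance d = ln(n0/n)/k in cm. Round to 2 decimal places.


GSR distance calculation:
n0/n = 1128 / 273 = 4.131868
ln(n0/n) = 1.41873
d = 1.41873 / 0.096 = 14.78 cm

14.78


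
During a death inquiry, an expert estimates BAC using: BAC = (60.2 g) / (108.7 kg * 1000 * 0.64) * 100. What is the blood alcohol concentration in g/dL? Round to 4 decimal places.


Applying the Widmark formula:
BAC = (dose_g / (body_wt * 1000 * r)) * 100
Denominator = 108.7 * 1000 * 0.64 = 69568
BAC = (60.2 / 69568) * 100
BAC = 0.0865 g/dL

0.0865


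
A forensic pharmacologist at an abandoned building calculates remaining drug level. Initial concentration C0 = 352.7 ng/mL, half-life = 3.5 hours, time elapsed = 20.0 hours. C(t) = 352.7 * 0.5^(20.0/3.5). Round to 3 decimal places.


Drug concentration decay:
Number of half-lives = t / t_half = 20.0 / 3.5 = 5.714286
Decay factor = 0.5^5.714286 = 0.01904708
C(t) = 352.7 * 0.01904708 = 6.718 ng/mL

6.718


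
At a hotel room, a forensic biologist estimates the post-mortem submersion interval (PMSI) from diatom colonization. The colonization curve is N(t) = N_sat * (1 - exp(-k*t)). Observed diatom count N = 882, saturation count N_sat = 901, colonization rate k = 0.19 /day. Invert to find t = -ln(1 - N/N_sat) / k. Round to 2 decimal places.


PMSI from diatom colonization curve:
N / N_sat = 882 / 901 = 0.978912
1 - N/N_sat = 0.021088
ln(1 - N/N_sat) = -3.859051
t = -ln(1 - N/N_sat) / k = -(-3.859051) / 0.19 = 20.31 days

20.31


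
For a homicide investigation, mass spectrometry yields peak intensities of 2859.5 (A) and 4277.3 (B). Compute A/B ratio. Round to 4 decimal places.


Spectral peak ratio:
Peak A = 2859.5 counts
Peak B = 4277.3 counts
Ratio = 2859.5 / 4277.3 = 0.6685

0.6685


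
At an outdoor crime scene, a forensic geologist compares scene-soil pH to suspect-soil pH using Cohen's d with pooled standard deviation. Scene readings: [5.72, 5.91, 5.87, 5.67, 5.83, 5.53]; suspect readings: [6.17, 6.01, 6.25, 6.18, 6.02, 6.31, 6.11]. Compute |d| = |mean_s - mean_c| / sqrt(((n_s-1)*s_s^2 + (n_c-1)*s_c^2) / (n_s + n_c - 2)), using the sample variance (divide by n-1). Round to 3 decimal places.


Pooled-variance Cohen's d for soil pH comparison:
Scene mean = 34.53 / 6 = 5.755
Suspect mean = 43.05 / 7 = 6.15
Scene sample variance s_s^2 = 0.02039
Suspect sample variance s_c^2 = 0.0125
Pooled variance = ((n_s-1)*s_s^2 + (n_c-1)*s_c^2) / (n_s + n_c - 2) = 0.016086
Pooled SD = sqrt(0.016086) = 0.126831
Mean difference = -0.395
|d| = |-0.395| / 0.126831 = 3.114

3.114
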